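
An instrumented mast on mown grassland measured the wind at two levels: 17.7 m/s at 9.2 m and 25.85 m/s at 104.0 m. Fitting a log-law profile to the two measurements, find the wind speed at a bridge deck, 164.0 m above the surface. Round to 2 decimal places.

Log law: V ∝ ln(z/z₀). From the pair, with r = V₁/V₂ = 0.68472,
ln z₀ = (ln z₁ − r·ln z₂)/(1 − r) = (2.2192 − 0.68472×4.6444)/0.31528 = -3.0478 → z₀ = 0.04746 m
V₃ = V₁ · ln(z₃/z₀)/ln(z₁/z₀) = 17.7 × 8.1476/5.2670 = 27.3807 m/s

27.38 m/s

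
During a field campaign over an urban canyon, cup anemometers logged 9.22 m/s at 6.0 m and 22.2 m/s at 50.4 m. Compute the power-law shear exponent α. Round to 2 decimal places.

Power law: V₂/V₁ = (z₂/z₁)^α ⇒ α = ln(V₂/V₁) / ln(z₂/z₁)
α = ln(22.2/9.22) / ln(50.4/6.0) = ln(2.4078) / ln(8.4000)
  = 0.87872 / 2.12823 = 0.41289

α ≈ 0.41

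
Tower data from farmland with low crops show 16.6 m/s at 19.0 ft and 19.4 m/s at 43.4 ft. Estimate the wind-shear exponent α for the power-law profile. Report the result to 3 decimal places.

Power law: V₂/V₁ = (z₂/z₁)^α ⇒ α = ln(V₂/V₁) / ln(z₂/z₁)
α = ln(19.4/16.6) / ln(43.4/19.0) = ln(1.1687) / ln(2.2842)
  = 0.15587 / 0.82602 = 0.18870

α ≈ 0.189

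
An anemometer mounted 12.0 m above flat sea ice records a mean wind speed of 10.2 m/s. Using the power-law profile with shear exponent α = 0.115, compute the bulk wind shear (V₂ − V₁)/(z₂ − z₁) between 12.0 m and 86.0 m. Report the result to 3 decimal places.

0.035 m/s/m

Power law: V₂ = V₁ · (z₂/z₁)^α = 10.2 × (7.1667)^0.115 = 12.7927 m/s
ΔV/Δz = (12.7927 − 10.2)/(86.0 − 12.0) = 2.5927/74.0000 = 0.03504 m/s/m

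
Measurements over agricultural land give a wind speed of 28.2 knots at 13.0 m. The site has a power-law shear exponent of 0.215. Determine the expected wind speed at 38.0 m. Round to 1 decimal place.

35.5 knots

Power-law profile: V₂ = V₁ · (z₂/z₁)^α
V₂ = 28.2 × (38.0/13.0)^0.215 = 28.2 × (2.9231)^0.215
    = 28.2 × 1.2594 = 35.5144 knots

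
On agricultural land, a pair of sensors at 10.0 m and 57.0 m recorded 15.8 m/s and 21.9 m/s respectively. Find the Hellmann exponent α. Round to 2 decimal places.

α ≈ 0.19

Power law: V₂/V₁ = (z₂/z₁)^α ⇒ α = ln(V₂/V₁) / ln(z₂/z₁)
α = ln(21.9/15.8) / ln(57.0/10.0) = ln(1.3861) / ln(5.7000)
  = 0.32648 / 1.74047 = 0.18758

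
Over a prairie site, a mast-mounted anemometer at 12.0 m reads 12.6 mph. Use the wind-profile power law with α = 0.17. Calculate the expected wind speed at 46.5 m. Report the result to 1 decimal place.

15.9 mph

Power-law profile: V₂ = V₁ · (z₂/z₁)^α
V₂ = 12.6 × (46.5/12.0)^0.17 = 12.6 × (3.8750)^0.17
    = 12.6 × 1.2589 = 15.8627 mph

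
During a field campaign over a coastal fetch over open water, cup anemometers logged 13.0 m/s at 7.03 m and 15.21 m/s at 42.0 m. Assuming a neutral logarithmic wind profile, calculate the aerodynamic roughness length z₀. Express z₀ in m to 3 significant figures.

Log law: V(z) ∝ ln(z/z₀). With r = V₁/V₂ = 13.0/15.21 = 0.85470,
r · ln(z₂/z₀) = ln(z₁/z₀) ⇒ ln z₀ = (ln z₁ − r·ln z₂)/(1 − r)
ln z₀ = (1.95019 − 0.85470×3.73767) / 0.14530 = -8.5644
z₀ = exp(-8.5644) = 0.0001908 m

z₀ ≈ 0.000191 m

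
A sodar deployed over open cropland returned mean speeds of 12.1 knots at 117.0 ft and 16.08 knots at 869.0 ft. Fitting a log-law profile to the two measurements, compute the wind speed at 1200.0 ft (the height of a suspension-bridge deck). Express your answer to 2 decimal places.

16.72 knots

Log law: V ∝ ln(z/z₀). From the pair, with r = V₁/V₂ = 0.75249,
ln z₀ = (ln z₁ − r·ln z₂)/(1 − r) = (4.7622 − 0.75249×6.7673)/0.24751 = -1.3339 → z₀ = 0.2634 ft
V₃ = V₁ · ln(z₃/z₀)/ln(z₁/z₀) = 12.1 × 8.4240/6.0961 = 16.7206 knots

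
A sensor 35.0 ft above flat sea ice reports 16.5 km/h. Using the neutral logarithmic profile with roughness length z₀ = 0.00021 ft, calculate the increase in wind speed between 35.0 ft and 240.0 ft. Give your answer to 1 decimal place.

2.6 km/h

Log law: V₂ = V₁ · ln(z₂/z₀)/ln(z₁/z₀) = 16.5 × 13.9490/12.0238 = 19.1420 km/h
ΔV = 19.1420 − 16.5 = 2.6420 km/h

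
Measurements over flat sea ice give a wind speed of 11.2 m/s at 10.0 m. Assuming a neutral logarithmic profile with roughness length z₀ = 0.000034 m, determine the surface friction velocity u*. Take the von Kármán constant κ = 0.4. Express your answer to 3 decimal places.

Log law: V(z) = (u*/κ) · ln(z/z₀) ⇒ u* = κ · V / ln(z/z₀)
u* = 0.4 × 11.2 / ln(10.0/0.000034) = 0.4 × 11.2 / 12.5917
   = 4.4800 / 12.5917 = 0.3558 m/s

u* ≈ 0.356 m/s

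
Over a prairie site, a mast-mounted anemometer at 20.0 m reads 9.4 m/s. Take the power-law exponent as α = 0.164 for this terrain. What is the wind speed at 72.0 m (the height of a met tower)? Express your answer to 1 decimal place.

Power-law profile: V₂ = V₁ · (z₂/z₁)^α
V₂ = 9.4 × (72.0/20.0)^0.164 = 9.4 × (3.6000)^0.164
    = 9.4 × 1.2338 = 11.5974 m/s

11.6 m/s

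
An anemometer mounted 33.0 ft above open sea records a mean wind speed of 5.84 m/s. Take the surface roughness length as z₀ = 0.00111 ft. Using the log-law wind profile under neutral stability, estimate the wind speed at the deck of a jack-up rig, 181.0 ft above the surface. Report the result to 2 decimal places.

Log law: V(z) ∝ ln(z/z₀), so V₂/V₁ = ln(z₂/z₀) / ln(z₁/z₀).
ln(181.0/0.00111) = 12.0019, ln(33.0/0.00111) = 10.2999
V₂ = 5.84 × 12.0019/10.2999 = 5.84 × 1.1652 = 6.8050 m/s

6.81 m/s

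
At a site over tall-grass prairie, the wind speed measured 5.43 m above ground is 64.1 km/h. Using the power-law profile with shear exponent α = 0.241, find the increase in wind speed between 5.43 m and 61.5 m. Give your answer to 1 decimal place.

51.0 km/h

Power law: V₂ = V₁ · (z₂/z₁)^α = 64.1 × (11.3260)^0.241 = 115.0509 km/h
ΔV = 115.0509 − 64.1 = 50.9509 km/h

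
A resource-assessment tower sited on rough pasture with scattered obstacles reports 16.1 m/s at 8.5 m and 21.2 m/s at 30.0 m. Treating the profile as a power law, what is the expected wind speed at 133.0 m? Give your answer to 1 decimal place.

29.3 m/s

First find α: α = ln(V₂/V₁)/ln(z₂/z₁) = ln(21.2/16.1)/ln(30.0/8.5) = 0.27518/1.26113 = 0.2182
Extrapolate from 30.0 m to 133.0 m: V₃ = 21.2 × (133.0/30.0)^0.2182 = 21.2 × 1.3839 = 29.3396 m/s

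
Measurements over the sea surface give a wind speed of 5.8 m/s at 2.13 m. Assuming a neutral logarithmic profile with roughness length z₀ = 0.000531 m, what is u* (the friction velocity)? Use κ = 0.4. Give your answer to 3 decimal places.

Log law: V(z) = (u*/κ) · ln(z/z₀) ⇒ u* = κ · V / ln(z/z₀)
u* = 0.4 × 5.8 / ln(2.13/0.000531) = 0.4 × 5.8 / 8.2969
   = 2.3200 / 8.2969 = 0.2796 m/s

u* ≈ 0.280 m/s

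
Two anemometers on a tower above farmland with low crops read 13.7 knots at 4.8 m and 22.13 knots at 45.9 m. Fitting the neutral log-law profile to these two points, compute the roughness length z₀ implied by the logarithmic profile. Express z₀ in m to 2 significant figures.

Log law: V(z) ∝ ln(z/z₀). With r = V₁/V₂ = 13.7/22.13 = 0.61907,
r · ln(z₂/z₀) = ln(z₁/z₀) ⇒ ln z₀ = (ln z₁ − r·ln z₂)/(1 − r)
ln z₀ = (1.56862 − 0.61907×3.82647) / 0.38093 = -2.1007
z₀ = exp(-2.1007) = 0.1224 m

z₀ ≈ 0.12 m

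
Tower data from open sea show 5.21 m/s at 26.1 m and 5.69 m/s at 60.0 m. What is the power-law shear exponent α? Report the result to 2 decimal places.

Power law: V₂/V₁ = (z₂/z₁)^α ⇒ α = ln(V₂/V₁) / ln(z₂/z₁)
α = ln(5.69/5.21) / ln(60.0/26.1) = ln(1.0921) / ln(2.2989)
  = 0.08813 / 0.83241 = 0.10587

α ≈ 0.11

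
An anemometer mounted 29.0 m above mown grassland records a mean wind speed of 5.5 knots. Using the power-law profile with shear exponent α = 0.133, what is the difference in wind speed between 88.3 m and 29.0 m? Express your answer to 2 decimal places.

0.88 knots

Power law: V₂ = V₁ · (z₂/z₁)^α = 5.5 × (3.0448)^0.133 = 6.3779 knots
ΔV = 6.3779 − 5.5 = 0.8779 knots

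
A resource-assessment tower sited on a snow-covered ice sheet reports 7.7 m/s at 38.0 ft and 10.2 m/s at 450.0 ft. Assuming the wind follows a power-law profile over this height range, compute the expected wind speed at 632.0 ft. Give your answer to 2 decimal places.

10.60 m/s

First find α: α = ln(V₂/V₁)/ln(z₂/z₁) = ln(10.2/7.7)/ln(450.0/38.0) = 0.28117/2.47166 = 0.1138
Extrapolate from 450.0 ft to 632.0 ft: V₃ = 10.2 × (632.0/450.0)^0.1138 = 10.2 × 1.0394 = 10.6018 m/s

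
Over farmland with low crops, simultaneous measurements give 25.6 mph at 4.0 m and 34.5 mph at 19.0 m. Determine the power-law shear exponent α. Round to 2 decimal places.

Power law: V₂/V₁ = (z₂/z₁)^α ⇒ α = ln(V₂/V₁) / ln(z₂/z₁)
α = ln(34.5/25.6) / ln(19.0/4.0) = ln(1.3477) / ln(4.7500)
  = 0.29837 / 1.55814 = 0.19149

α ≈ 0.19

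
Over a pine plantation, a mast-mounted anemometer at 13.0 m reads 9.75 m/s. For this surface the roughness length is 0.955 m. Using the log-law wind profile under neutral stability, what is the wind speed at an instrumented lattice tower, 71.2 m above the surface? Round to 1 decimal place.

16.1 m/s

Log law: V(z) ∝ ln(z/z₀), so V₂/V₁ = ln(z₂/z₀) / ln(z₁/z₀).
ln(71.2/0.955) = 4.3115, ln(13.0/0.955) = 2.6110
V₂ = 9.75 × 4.3115/2.6110 = 9.75 × 1.6513 = 16.1002 m/s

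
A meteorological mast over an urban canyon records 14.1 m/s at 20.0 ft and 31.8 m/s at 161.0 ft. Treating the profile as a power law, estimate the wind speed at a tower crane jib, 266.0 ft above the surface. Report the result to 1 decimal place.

38.7 m/s

First find α: α = ln(V₂/V₁)/ln(z₂/z₁) = ln(31.8/14.1)/ln(161.0/20.0) = 0.81329/2.08567 = 0.3899
Extrapolate from 161.0 ft to 266.0 ft: V₃ = 31.8 × (266.0/161.0)^0.3899 = 31.8 × 1.2163 = 38.6773 m/s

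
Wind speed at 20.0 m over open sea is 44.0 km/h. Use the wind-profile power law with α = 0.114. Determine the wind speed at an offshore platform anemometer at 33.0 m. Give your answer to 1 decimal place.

Power-law profile: V₂ = V₁ · (z₂/z₁)^α
V₂ = 44.0 × (33.0/20.0)^0.114 = 44.0 × (1.6500)^0.114
    = 44.0 × 1.0587 = 46.5850 km/h

46.6 km/h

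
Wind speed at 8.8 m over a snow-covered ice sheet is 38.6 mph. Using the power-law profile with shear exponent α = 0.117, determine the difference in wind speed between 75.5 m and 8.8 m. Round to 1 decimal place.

11.0 mph

Power law: V₂ = V₁ · (z₂/z₁)^α = 38.6 × (8.5795)^0.117 = 49.6367 mph
ΔV = 49.6367 − 38.6 = 11.0367 mph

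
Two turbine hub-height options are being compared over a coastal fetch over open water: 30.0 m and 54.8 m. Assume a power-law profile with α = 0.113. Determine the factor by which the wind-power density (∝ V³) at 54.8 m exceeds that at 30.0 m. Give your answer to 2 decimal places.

1.23

Speed ratio: V_B/V_A = (z_B/z_A)^α = (54.8/30.0)^0.113 = (1.8267)^0.113 = 1.07045
Power-density ratio: P_B/P_A = (V_B/V_A)³ = (1.07045)³ = 1.22660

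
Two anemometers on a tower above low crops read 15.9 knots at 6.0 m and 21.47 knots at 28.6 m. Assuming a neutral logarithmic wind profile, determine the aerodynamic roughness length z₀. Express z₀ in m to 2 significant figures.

Log law: V(z) ∝ ln(z/z₀). With r = V₁/V₂ = 15.9/21.47 = 0.74057,
r · ln(z₂/z₀) = ln(z₁/z₀) ⇒ ln z₀ = (ln z₁ − r·ln z₂)/(1 − r)
ln z₀ = (1.79176 − 0.74057×3.35341) / 0.25943 = -2.6661
z₀ = exp(-2.6661) = 0.06952 m

z₀ ≈ 0.070 m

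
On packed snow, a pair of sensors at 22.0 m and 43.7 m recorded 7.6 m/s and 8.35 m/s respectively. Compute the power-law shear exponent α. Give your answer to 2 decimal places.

Power law: V₂/V₁ = (z₂/z₁)^α ⇒ α = ln(V₂/V₁) / ln(z₂/z₁)
α = ln(8.35/7.6) / ln(43.7/22.0) = ln(1.0987) / ln(1.9864)
  = 0.09411 / 0.68631 = 0.13713

α ≈ 0.14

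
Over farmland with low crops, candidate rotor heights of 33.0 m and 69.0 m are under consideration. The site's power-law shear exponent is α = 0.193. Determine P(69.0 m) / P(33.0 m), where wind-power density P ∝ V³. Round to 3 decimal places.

Speed ratio: V_B/V_A = (z_B/z_A)^α = (69.0/33.0)^0.193 = (2.0909)^0.193 = 1.15299
Power-density ratio: P_B/P_A = (V_B/V_A)³ = (1.15299)³ = 1.53276

1.533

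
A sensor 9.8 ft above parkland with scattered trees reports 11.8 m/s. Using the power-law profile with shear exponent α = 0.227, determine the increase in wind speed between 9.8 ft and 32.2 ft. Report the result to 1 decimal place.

Power law: V₂ = V₁ · (z₂/z₁)^α = 11.8 × (3.2857)^0.227 = 15.4581 m/s
ΔV = 15.4581 − 11.8 = 3.6581 m/s

3.7 m/s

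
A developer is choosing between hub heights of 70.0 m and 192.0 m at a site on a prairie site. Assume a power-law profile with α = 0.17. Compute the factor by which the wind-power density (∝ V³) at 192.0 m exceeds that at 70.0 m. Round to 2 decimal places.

Speed ratio: V_B/V_A = (z_B/z_A)^α = (192.0/70.0)^0.17 = (2.7429)^0.17 = 1.18712
Power-density ratio: P_B/P_A = (V_B/V_A)³ = (1.18712)³ = 1.67295

1.67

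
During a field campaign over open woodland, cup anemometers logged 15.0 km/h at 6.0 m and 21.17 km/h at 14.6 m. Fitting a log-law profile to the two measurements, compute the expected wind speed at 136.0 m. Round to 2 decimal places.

36.65 km/h

Log law: V ∝ ln(z/z₀). From the pair, with r = V₁/V₂ = 0.70855,
ln z₀ = (ln z₁ − r·ln z₂)/(1 − r) = (1.7918 − 0.70855×2.6810)/0.29145 = -0.3701 → z₀ = 0.6906 m
V₃ = V₁ · ln(z₃/z₀)/ln(z₁/z₀) = 15.0 × 5.2828/2.1619 = 36.6538 km/h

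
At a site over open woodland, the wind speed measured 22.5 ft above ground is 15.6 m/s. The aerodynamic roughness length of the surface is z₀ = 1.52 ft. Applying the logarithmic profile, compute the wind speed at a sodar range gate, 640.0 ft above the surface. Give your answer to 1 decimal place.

Log law: V(z) ∝ ln(z/z₀), so V₂/V₁ = ln(z₂/z₀) / ln(z₁/z₀).
ln(640.0/1.52) = 6.0428, ln(22.5/1.52) = 2.6948
V₂ = 15.6 × 6.0428/2.6948 = 15.6 × 2.2424 = 34.9810 m/s

35.0 m/s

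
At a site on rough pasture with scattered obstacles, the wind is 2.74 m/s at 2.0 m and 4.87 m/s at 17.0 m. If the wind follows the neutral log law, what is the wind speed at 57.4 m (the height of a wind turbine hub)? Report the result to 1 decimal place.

6.1 m/s

Log law: V ∝ ln(z/z₀). From the pair, with r = V₁/V₂ = 0.56263,
ln z₀ = (ln z₁ − r·ln z₂)/(1 − r) = (0.6931 − 0.56263×2.8332)/0.43737 = -2.0598 → z₀ = 0.1275 m
V₃ = V₁ · ln(z₃/z₀)/ln(z₁/z₀) = 2.74 × 6.1098/2.7529 = 6.0811 m/s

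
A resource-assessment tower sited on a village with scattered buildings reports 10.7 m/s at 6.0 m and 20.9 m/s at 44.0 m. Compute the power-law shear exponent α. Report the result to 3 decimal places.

α ≈ 0.336

Power law: V₂/V₁ = (z₂/z₁)^α ⇒ α = ln(V₂/V₁) / ln(z₂/z₁)
α = ln(20.9/10.7) / ln(44.0/6.0) = ln(1.9533) / ln(7.3333)
  = 0.66951 / 1.99243 = 0.33602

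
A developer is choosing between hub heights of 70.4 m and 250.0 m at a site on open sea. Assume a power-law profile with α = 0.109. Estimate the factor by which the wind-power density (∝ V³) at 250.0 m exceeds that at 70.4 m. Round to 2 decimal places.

Speed ratio: V_B/V_A = (z_B/z_A)^α = (250.0/70.4)^0.109 = (3.5511)^0.109 = 1.14813
Power-density ratio: P_B/P_A = (V_B/V_A)³ = (1.14813)³ = 1.51346

1.51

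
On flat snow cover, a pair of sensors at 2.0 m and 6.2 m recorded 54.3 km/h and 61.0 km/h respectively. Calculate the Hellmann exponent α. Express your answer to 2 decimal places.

Power law: V₂/V₁ = (z₂/z₁)^α ⇒ α = ln(V₂/V₁) / ln(z₂/z₁)
α = ln(61.0/54.3) / ln(6.2/2.0) = ln(1.1234) / ln(3.1000)
  = 0.11635 / 1.13140 = 0.10284

α ≈ 0.10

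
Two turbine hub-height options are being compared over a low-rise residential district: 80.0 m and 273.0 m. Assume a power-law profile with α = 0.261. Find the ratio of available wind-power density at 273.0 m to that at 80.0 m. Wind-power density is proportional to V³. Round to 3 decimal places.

2.615

Speed ratio: V_B/V_A = (z_B/z_A)^α = (273.0/80.0)^0.261 = (3.4125)^0.261 = 1.37763
Power-density ratio: P_B/P_A = (V_B/V_A)³ = (1.37763)³ = 2.61454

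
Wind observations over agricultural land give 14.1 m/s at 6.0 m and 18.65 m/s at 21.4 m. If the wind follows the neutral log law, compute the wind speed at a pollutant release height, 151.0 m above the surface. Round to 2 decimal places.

25.64 m/s

Log law: V ∝ ln(z/z₀). From the pair, with r = V₁/V₂ = 0.75603,
ln z₀ = (ln z₁ − r·ln z₂)/(1 − r) = (1.7918 − 0.75603×3.0634)/0.24397 = -2.1489 → z₀ = 0.1166 m
V₃ = V₁ · ln(z₃/z₀)/ln(z₁/z₀) = 14.1 × 7.1662/3.9407 = 25.6412 m/s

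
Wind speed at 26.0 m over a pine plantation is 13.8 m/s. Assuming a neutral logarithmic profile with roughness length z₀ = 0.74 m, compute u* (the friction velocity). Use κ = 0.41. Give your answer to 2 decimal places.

u* ≈ 1.59 m/s

Log law: V(z) = (u*/κ) · ln(z/z₀) ⇒ u* = κ · V / ln(z/z₀)
u* = 0.41 × 13.8 / ln(26.0/0.74) = 0.41 × 13.8 / 3.5592
   = 5.6580 / 3.5592 = 1.5897 m/s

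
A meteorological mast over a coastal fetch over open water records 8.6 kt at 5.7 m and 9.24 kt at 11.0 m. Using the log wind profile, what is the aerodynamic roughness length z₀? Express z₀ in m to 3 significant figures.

z₀ ≈ 0.000830 m

Log law: V(z) ∝ ln(z/z₀). With r = V₁/V₂ = 8.6/9.24 = 0.93074,
r · ln(z₂/z₀) = ln(z₁/z₀) ⇒ ln z₀ = (ln z₁ − r·ln z₂)/(1 − r)
ln z₀ = (1.74047 − 0.93074×2.39790) / 0.06926 = -7.0937
z₀ = exp(-7.0937) = 0.0008303 m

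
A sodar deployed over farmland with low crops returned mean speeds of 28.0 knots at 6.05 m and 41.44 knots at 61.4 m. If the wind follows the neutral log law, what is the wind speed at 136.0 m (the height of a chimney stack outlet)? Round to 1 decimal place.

46.1 knots

Log law: V ∝ ln(z/z₀). From the pair, with r = V₁/V₂ = 0.67568,
ln z₀ = (ln z₁ − r·ln z₂)/(1 − r) = (1.8001 − 0.67568×4.1174)/0.32432 = -3.0278 → z₀ = 0.04842 m
V₃ = V₁ · ln(z₃/z₀)/ln(z₁/z₀) = 28.0 × 7.9404/4.8278 = 46.0522 knots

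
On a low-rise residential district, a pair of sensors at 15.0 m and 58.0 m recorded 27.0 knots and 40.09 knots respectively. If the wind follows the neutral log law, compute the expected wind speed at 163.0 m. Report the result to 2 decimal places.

Log law: V ∝ ln(z/z₀). From the pair, with r = V₁/V₂ = 0.67348,
ln z₀ = (ln z₁ − r·ln z₂)/(1 − r) = (2.7081 − 0.67348×4.0604)/0.32652 = -0.0815 → z₀ = 0.9218 m
V₃ = V₁ · ln(z₃/z₀)/ln(z₁/z₀) = 27.0 × 5.1752/2.7895 = 50.0915 knots

50.09 knots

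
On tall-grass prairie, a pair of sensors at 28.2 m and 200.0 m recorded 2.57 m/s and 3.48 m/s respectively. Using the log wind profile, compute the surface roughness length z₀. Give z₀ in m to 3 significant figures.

Log law: V(z) ∝ ln(z/z₀). With r = V₁/V₂ = 2.57/3.48 = 0.73851,
r · ln(z₂/z₀) = ln(z₁/z₀) ⇒ ln z₀ = (ln z₁ − r·ln z₂)/(1 − r)
ln z₀ = (3.33932 − 0.73851×5.29832) / 0.26149 = -2.1932
z₀ = exp(-2.1932) = 0.1116 m

z₀ ≈ 0.112 m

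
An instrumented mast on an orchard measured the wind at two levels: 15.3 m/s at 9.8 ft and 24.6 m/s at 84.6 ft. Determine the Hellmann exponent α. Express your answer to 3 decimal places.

α ≈ 0.220

Power law: V₂/V₁ = (z₂/z₁)^α ⇒ α = ln(V₂/V₁) / ln(z₂/z₁)
α = ln(24.6/15.3) / ln(84.6/9.8) = ln(1.6078) / ln(8.6327)
  = 0.47489 / 2.15555 = 0.22031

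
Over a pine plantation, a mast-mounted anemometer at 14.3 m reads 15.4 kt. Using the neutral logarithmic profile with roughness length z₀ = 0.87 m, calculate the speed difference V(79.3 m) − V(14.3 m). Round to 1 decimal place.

Log law: V₂ = V₁ · ln(z₂/z₀)/ln(z₁/z₀) = 15.4 × 4.5125/2.7995 = 24.8230 kt
ΔV = 24.8230 − 15.4 = 9.4230 kt

9.4 kt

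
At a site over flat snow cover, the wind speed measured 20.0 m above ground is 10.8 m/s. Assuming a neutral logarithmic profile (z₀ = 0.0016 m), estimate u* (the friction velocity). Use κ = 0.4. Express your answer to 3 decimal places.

u* ≈ 0.458 m/s

Log law: V(z) = (u*/κ) · ln(z/z₀) ⇒ u* = κ · V / ln(z/z₀)
u* = 0.4 × 10.8 / ln(20.0/0.0016) = 0.4 × 10.8 / 9.4335
   = 4.3200 / 9.4335 = 0.4579 m/s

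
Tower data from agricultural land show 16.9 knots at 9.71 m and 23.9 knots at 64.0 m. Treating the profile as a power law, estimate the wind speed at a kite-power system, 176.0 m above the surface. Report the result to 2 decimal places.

First find α: α = ln(V₂/V₁)/ln(z₂/z₁) = ln(23.9/16.9)/ln(64.0/9.71) = 0.34656/1.88573 = 0.1838
Extrapolate from 64.0 m to 176.0 m: V₃ = 23.9 × (176.0/64.0)^0.1838 = 23.9 × 1.2043 = 28.7833 knots

28.78 knots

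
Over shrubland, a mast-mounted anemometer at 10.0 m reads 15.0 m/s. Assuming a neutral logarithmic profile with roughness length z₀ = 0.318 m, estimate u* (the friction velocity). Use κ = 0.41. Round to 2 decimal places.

u* ≈ 1.78 m/s

Log law: V(z) = (u*/κ) · ln(z/z₀) ⇒ u* = κ · V / ln(z/z₀)
u* = 0.41 × 15.0 / ln(10.0/0.318) = 0.41 × 15.0 / 3.4483
   = 6.1500 / 3.4483 = 1.7835 m/s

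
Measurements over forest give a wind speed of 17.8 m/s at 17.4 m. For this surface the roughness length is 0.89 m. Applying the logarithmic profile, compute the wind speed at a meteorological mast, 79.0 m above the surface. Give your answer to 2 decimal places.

26.86 m/s

Log law: V(z) ∝ ln(z/z₀), so V₂/V₁ = ln(z₂/z₀) / ln(z₁/z₀).
ln(79.0/0.89) = 4.4860, ln(17.4/0.89) = 2.9730
V₂ = 17.8 × 4.4860/2.9730 = 17.8 × 1.5089 = 26.8585 m/s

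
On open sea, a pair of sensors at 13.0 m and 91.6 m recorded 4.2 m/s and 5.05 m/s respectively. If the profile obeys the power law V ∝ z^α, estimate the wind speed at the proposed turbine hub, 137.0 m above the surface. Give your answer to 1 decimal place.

5.2 m/s

First find α: α = ln(V₂/V₁)/ln(z₂/z₁) = ln(5.05/4.2)/ln(91.6/13.0) = 0.18430/1.95248 = 0.0944
Extrapolate from 91.6 m to 137.0 m: V₃ = 5.05 × (137.0/91.6)^0.0944 = 5.05 × 1.0387 = 5.2456 m/s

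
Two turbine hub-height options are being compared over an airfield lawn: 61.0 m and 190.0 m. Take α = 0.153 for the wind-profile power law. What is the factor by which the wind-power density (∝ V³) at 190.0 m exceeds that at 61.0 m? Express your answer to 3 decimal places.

1.685

Speed ratio: V_B/V_A = (z_B/z_A)^α = (190.0/61.0)^0.153 = (3.1148)^0.153 = 1.18985
Power-density ratio: P_B/P_A = (V_B/V_A)³ = (1.18985)³ = 1.68454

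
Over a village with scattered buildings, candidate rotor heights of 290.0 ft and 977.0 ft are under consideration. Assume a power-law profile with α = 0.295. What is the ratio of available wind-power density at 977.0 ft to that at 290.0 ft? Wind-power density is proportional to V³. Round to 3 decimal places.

2.930

Speed ratio: V_B/V_A = (z_B/z_A)^α = (977.0/290.0)^0.295 = (3.3690)^0.295 = 1.43091
Power-density ratio: P_B/P_A = (V_B/V_A)³ = (1.43091)³ = 2.92978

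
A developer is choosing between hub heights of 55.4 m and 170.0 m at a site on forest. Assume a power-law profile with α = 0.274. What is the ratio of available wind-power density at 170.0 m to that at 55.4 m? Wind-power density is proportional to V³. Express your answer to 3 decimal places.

Speed ratio: V_B/V_A = (z_B/z_A)^α = (170.0/55.4)^0.274 = (3.0686)^0.274 = 1.35963
Power-density ratio: P_B/P_A = (V_B/V_A)³ = (1.35963)³ = 2.51341

2.513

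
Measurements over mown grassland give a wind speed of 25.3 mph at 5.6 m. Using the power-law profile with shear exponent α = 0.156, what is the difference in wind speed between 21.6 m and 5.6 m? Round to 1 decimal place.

5.9 mph

Power law: V₂ = V₁ · (z₂/z₁)^α = 25.3 × (3.8571)^0.156 = 31.2304 mph
ΔV = 31.2304 − 25.3 = 5.9304 mph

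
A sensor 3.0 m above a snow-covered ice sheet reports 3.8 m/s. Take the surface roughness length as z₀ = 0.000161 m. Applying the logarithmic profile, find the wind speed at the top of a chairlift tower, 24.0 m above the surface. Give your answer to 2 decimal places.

Log law: V(z) ∝ ln(z/z₀), so V₂/V₁ = ln(z₂/z₀) / ln(z₁/z₀).
ln(24.0/0.000161) = 11.9122, ln(3.0/0.000161) = 9.8327
V₂ = 3.8 × 11.9122/9.8327 = 3.8 × 1.2115 = 4.6036 m/s

4.60 m/s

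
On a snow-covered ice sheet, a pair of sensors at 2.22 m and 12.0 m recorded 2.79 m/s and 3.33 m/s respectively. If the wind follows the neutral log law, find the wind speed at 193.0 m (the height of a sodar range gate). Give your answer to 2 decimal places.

Log law: V ∝ ln(z/z₀). From the pair, with r = V₁/V₂ = 0.83784,
ln z₀ = (ln z₁ − r·ln z₂)/(1 − r) = (0.7975 − 0.83784×2.4849)/0.16216 = -7.9207 → z₀ = 0.0003631 m
V₃ = V₁ · ln(z₃/z₀)/ln(z₁/z₀) = 2.79 × 13.1834/8.7182 = 4.2189 m/s

4.22 m/s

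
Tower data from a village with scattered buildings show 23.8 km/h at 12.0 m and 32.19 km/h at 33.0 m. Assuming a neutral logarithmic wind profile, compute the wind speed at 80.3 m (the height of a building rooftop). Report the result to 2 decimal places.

Log law: V ∝ ln(z/z₀). From the pair, with r = V₁/V₂ = 0.73936,
ln z₀ = (ln z₁ − r·ln z₂)/(1 − r) = (2.4849 − 0.73936×3.4965)/0.26064 = -0.3847 → z₀ = 0.6806 m
V₃ = V₁ · ln(z₃/z₀)/ln(z₁/z₀) = 23.8 × 4.7705/2.8696 = 39.5653 km/h

39.57 km/h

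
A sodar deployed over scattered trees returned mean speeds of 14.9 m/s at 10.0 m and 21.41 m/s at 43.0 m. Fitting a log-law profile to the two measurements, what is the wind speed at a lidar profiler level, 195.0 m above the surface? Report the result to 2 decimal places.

Log law: V ∝ ln(z/z₀). From the pair, with r = V₁/V₂ = 0.69594,
ln z₀ = (ln z₁ − r·ln z₂)/(1 − r) = (2.3026 − 0.69594×3.7612)/0.30406 = -1.0359 → z₀ = 0.3549 m
V₃ = V₁ · ln(z₃/z₀)/ln(z₁/z₀) = 14.9 × 6.3089/3.3385 = 28.1574 m/s

28.16 m/s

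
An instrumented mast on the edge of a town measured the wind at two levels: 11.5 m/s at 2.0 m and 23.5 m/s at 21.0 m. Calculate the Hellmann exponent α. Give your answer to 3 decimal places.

Power law: V₂/V₁ = (z₂/z₁)^α ⇒ α = ln(V₂/V₁) / ln(z₂/z₁)
α = ln(23.5/11.5) / ln(21.0/2.0) = ln(2.0435) / ln(10.5000)
  = 0.71465 / 2.35138 = 0.30393

α ≈ 0.304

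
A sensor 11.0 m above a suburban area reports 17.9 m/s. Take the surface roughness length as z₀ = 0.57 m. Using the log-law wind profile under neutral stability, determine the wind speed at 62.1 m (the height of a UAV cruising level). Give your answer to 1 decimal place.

28.4 m/s

Log law: V(z) ∝ ln(z/z₀), so V₂/V₁ = ln(z₂/z₀) / ln(z₁/z₀).
ln(62.1/0.57) = 4.6909, ln(11.0/0.57) = 2.9600
V₂ = 17.9 × 4.6909/2.9600 = 17.9 × 1.5847 = 28.3669 m/s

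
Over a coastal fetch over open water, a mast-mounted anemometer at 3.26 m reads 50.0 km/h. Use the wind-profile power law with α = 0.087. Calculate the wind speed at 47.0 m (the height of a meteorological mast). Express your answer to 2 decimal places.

63.07 km/h

Power-law profile: V₂ = V₁ · (z₂/z₁)^α
V₂ = 50.0 × (47.0/3.26)^0.087 = 50.0 × (14.4172)^0.087
    = 50.0 × 1.2613 = 63.0656 km/h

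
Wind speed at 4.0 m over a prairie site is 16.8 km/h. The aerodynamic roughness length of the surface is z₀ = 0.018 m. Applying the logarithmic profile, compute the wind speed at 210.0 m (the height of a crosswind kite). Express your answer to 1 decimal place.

Log law: V(z) ∝ ln(z/z₀), so V₂/V₁ = ln(z₂/z₀) / ln(z₁/z₀).
ln(210.0/0.018) = 9.3645, ln(4.0/0.018) = 5.4037
V₂ = 16.8 × 9.3645/5.4037 = 16.8 × 1.7330 = 29.1141 km/h

29.1 km/h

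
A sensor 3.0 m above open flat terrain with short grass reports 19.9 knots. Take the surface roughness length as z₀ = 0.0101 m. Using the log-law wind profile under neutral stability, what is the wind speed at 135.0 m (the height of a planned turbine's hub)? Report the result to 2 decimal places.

Log law: V(z) ∝ ln(z/z₀), so V₂/V₁ = ln(z₂/z₀) / ln(z₁/z₀).
ln(135.0/0.0101) = 9.5005, ln(3.0/0.0101) = 5.6938
V₂ = 19.9 × 9.5005/5.6938 = 19.9 × 1.6686 = 33.2043 knots

33.20 knots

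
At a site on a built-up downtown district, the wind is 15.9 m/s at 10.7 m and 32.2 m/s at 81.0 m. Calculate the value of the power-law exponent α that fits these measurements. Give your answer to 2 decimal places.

Power law: V₂/V₁ = (z₂/z₁)^α ⇒ α = ln(V₂/V₁) / ln(z₂/z₁)
α = ln(32.2/15.9) / ln(81.0/10.7) = ln(2.0252) / ln(7.5701)
  = 0.70565 / 2.02421 = 0.34860

α ≈ 0.35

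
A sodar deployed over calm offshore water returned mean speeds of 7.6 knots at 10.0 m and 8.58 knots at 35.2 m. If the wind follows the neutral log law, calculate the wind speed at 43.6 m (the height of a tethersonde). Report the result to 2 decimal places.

8.75 knots

Log law: V ∝ ln(z/z₀). From the pair, with r = V₁/V₂ = 0.88578,
ln z₀ = (ln z₁ − r·ln z₂)/(1 − r) = (2.3026 − 0.88578×3.5610)/0.11422 = -7.4569 → z₀ = 0.0005774 m
V₃ = V₁ · ln(z₃/z₀)/ln(z₁/z₀) = 7.6 × 11.2320/9.7595 = 8.7467 knots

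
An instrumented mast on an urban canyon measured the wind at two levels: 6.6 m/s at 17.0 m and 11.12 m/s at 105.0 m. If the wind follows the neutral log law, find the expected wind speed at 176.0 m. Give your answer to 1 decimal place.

12.4 m/s

Log law: V ∝ ln(z/z₀). From the pair, with r = V₁/V₂ = 0.59353,
ln z₀ = (ln z₁ − r·ln z₂)/(1 − r) = (2.8332 − 0.59353×4.6540)/0.40647 = 0.1746 → z₀ = 1.191 m
V₃ = V₁ · ln(z₃/z₀)/ln(z₁/z₀) = 6.6 × 4.9959/2.6586 = 12.4023 m/s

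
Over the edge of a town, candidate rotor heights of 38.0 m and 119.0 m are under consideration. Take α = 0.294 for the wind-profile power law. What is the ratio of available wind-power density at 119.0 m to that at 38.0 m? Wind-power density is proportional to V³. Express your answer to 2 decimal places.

2.74

Speed ratio: V_B/V_A = (z_B/z_A)^α = (119.0/38.0)^0.294 = (3.1316)^0.294 = 1.39880
Power-density ratio: P_B/P_A = (V_B/V_A)³ = (1.39880)³ = 2.73693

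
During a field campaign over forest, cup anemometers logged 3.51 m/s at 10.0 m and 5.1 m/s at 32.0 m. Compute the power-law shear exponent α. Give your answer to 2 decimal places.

Power law: V₂/V₁ = (z₂/z₁)^α ⇒ α = ln(V₂/V₁) / ln(z₂/z₁)
α = ln(5.1/3.51) / ln(32.0/10.0) = ln(1.4530) / ln(3.2000)
  = 0.37362 / 1.16315 = 0.32122

α ≈ 0.32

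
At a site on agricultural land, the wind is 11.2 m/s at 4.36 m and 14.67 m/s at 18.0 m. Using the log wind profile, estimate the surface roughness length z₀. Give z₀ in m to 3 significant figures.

z₀ ≈ 0.0449 m

Log law: V(z) ∝ ln(z/z₀). With r = V₁/V₂ = 11.2/14.67 = 0.76346,
r · ln(z₂/z₀) = ln(z₁/z₀) ⇒ ln z₀ = (ln z₁ − r·ln z₂)/(1 − r)
ln z₀ = (1.47247 − 0.76346×2.89037) / 0.23654 = -3.1040
z₀ = exp(-3.1040) = 0.04487 m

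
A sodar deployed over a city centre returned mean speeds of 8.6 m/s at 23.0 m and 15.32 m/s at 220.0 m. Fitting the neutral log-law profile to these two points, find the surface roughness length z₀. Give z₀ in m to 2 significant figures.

z₀ ≈ 1.3 m

Log law: V(z) ∝ ln(z/z₀). With r = V₁/V₂ = 8.6/15.32 = 0.56136,
r · ln(z₂/z₀) = ln(z₁/z₀) ⇒ ln z₀ = (ln z₁ − r·ln z₂)/(1 − r)
ln z₀ = (3.13549 − 0.56136×5.39363) / 0.43864 = 0.2456
z₀ = exp(0.2456) = 1.278 m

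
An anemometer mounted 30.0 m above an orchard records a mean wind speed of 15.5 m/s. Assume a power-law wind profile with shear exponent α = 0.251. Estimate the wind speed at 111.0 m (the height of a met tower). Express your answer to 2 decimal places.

21.53 m/s

Power-law profile: V₂ = V₁ · (z₂/z₁)^α
V₂ = 15.5 × (111.0/30.0)^0.251 = 15.5 × (3.7000)^0.251
    = 15.5 × 1.3887 = 21.5254 m/s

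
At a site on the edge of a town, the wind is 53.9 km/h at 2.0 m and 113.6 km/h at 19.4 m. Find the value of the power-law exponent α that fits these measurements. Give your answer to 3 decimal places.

Power law: V₂/V₁ = (z₂/z₁)^α ⇒ α = ln(V₂/V₁) / ln(z₂/z₁)
α = ln(113.6/53.9) / ln(19.4/2.0) = ln(2.1076) / ln(9.7000)
  = 0.74555 / 2.27213 = 0.32813

α ≈ 0.328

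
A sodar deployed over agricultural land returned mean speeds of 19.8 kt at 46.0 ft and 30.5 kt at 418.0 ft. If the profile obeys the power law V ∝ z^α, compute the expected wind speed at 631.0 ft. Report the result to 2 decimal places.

First find α: α = ln(V₂/V₁)/ln(z₂/z₁) = ln(30.5/19.8)/ln(418.0/46.0) = 0.43204/2.20684 = 0.1958
Extrapolate from 418.0 ft to 631.0 ft: V₃ = 30.5 × (631.0/418.0)^0.1958 = 30.5 × 1.0840 = 33.0609 kt

33.06 kt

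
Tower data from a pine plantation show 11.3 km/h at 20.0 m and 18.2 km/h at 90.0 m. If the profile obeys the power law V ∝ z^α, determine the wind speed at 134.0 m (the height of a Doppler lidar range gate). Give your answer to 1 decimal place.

20.6 km/h

First find α: α = ln(V₂/V₁)/ln(z₂/z₁) = ln(18.2/11.3)/ln(90.0/20.0) = 0.47662/1.50408 = 0.3169
Extrapolate from 90.0 m to 134.0 m: V₃ = 18.2 × (134.0/90.0)^0.3169 = 18.2 × 1.1344 = 20.6466 km/h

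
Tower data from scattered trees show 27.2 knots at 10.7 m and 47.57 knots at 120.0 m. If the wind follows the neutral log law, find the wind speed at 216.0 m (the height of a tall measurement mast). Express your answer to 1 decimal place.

52.5 knots

Log law: V ∝ ln(z/z₀). From the pair, with r = V₁/V₂ = 0.57179,
ln z₀ = (ln z₁ − r·ln z₂)/(1 − r) = (2.3702 − 0.57179×4.7875)/0.42821 = -0.8575 → z₀ = 0.4242 m
V₃ = V₁ · ln(z₃/z₀)/ln(z₁/z₀) = 27.2 × 6.2328/3.2277 = 52.5232 knots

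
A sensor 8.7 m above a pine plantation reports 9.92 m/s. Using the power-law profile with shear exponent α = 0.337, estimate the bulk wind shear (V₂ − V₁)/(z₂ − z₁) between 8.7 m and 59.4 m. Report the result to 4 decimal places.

Power law: V₂ = V₁ · (z₂/z₁)^α = 9.92 × (6.8276)^0.337 = 18.9522 m/s
ΔV/Δz = (18.9522 − 9.92)/(59.4 − 8.7) = 9.0322/50.7000 = 0.17815 m/s/m

0.1781 m/s/m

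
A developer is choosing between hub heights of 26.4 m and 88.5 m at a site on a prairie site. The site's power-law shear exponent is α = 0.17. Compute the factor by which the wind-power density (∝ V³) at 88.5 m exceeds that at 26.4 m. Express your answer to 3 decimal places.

Speed ratio: V_B/V_A = (z_B/z_A)^α = (88.5/26.4)^0.17 = (3.3523)^0.17 = 1.22831
Power-density ratio: P_B/P_A = (V_B/V_A)³ = (1.22831)³ = 1.85320

1.853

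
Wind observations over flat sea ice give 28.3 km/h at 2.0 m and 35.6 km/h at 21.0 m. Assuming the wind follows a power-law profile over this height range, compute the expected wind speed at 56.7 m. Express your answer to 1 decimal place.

39.2 km/h

First find α: α = ln(V₂/V₁)/ln(z₂/z₁) = ln(35.6/28.3)/ln(21.0/2.0) = 0.22948/2.35138 = 0.0976
Extrapolate from 21.0 m to 56.7 m: V₃ = 35.6 × (56.7/21.0)^0.0976 = 35.6 × 1.1018 = 39.2238 km/h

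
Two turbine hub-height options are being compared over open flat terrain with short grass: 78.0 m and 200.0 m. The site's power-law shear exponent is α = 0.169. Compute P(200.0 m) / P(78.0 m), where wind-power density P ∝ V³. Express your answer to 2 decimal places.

1.61

Speed ratio: V_B/V_A = (z_B/z_A)^α = (200.0/78.0)^0.169 = (2.5641)^0.169 = 1.17249
Power-density ratio: P_B/P_A = (V_B/V_A)³ = (1.17249)³ = 1.61187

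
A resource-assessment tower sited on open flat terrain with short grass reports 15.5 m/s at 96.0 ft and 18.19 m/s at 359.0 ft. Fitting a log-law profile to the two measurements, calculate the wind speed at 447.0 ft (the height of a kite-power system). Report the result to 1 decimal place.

18.6 m/s

Log law: V ∝ ln(z/z₀). From the pair, with r = V₁/V₂ = 0.85212,
ln z₀ = (ln z₁ − r·ln z₂)/(1 − r) = (4.5643 − 0.85212×5.8833)/0.14788 = -3.0357 → z₀ = 0.04804 ft
V₃ = V₁ · ln(z₃/z₀)/ln(z₁/z₀) = 15.5 × 9.1382/7.6000 = 18.6371 m/s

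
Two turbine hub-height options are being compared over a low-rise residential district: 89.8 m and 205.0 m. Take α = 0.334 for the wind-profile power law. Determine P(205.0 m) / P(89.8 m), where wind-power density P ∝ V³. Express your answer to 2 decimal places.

Speed ratio: V_B/V_A = (z_B/z_A)^α = (205.0/89.8)^0.334 = (2.2829)^0.334 = 1.31744
Power-density ratio: P_B/P_A = (V_B/V_A)³ = (1.31744)³ = 2.28662

2.29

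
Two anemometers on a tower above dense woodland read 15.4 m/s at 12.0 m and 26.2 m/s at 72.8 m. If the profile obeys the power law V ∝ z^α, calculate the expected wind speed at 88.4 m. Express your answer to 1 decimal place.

First find α: α = ln(V₂/V₁)/ln(z₂/z₁) = ln(26.2/15.4)/ln(72.8/12.0) = 0.53139/1.80281 = 0.2948
Extrapolate from 72.8 m to 88.4 m: V₃ = 26.2 × (88.4/72.8)^0.2948 = 26.2 × 1.0589 = 27.7431 m/s

27.7 m/s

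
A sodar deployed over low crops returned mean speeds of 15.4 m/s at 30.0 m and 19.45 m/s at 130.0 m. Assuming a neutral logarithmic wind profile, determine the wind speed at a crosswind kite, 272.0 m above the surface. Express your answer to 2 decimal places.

21.49 m/s

Log law: V ∝ ln(z/z₀). From the pair, with r = V₁/V₂ = 0.79177,
ln z₀ = (ln z₁ − r·ln z₂)/(1 − r) = (3.4012 − 0.79177×4.8675)/0.20823 = -2.1745 → z₀ = 0.1137 m
V₃ = V₁ · ln(z₃/z₀)/ln(z₁/z₀) = 15.4 × 7.7803/5.5757 = 21.4891 m/s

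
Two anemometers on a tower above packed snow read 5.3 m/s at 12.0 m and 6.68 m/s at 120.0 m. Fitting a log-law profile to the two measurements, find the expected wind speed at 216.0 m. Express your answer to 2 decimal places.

7.03 m/s

Log law: V ∝ ln(z/z₀). From the pair, with r = V₁/V₂ = 0.79341,
ln z₀ = (ln z₁ − r·ln z₂)/(1 − r) = (2.4849 − 0.79341×4.7875)/0.20659 = -6.3584 → z₀ = 0.001732 m
V₃ = V₁ · ln(z₃/z₀)/ln(z₁/z₀) = 5.3 × 11.7336/8.8433 = 7.0323 m/s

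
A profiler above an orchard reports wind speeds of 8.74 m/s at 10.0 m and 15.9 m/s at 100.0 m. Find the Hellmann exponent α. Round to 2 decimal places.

α ≈ 0.26

Power law: V₂/V₁ = (z₂/z₁)^α ⇒ α = ln(V₂/V₁) / ln(z₂/z₁)
α = ln(15.9/8.74) / ln(100.0/10.0) = ln(1.8192) / ln(10.0000)
  = 0.59841 / 2.30259 = 0.25989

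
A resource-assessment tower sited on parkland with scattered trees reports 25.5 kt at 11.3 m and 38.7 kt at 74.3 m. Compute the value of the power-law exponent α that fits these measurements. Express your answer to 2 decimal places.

α ≈ 0.22

Power law: V₂/V₁ = (z₂/z₁)^α ⇒ α = ln(V₂/V₁) / ln(z₂/z₁)
α = ln(38.7/25.5) / ln(74.3/11.3) = ln(1.5176) / ln(6.5752)
  = 0.41716 / 1.88331 = 0.22150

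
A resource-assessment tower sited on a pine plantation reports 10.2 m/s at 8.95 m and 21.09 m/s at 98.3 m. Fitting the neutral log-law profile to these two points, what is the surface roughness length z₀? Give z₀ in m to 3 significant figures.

Log law: V(z) ∝ ln(z/z₀). With r = V₁/V₂ = 10.2/21.09 = 0.48364,
r · ln(z₂/z₀) = ln(z₁/z₀) ⇒ ln z₀ = (ln z₁ − r·ln z₂)/(1 − r)
ln z₀ = (2.19165 − 0.48364×4.58802) / 0.51636 = -0.0529
z₀ = exp(-0.0529) = 0.9485 m

z₀ ≈ 0.948 m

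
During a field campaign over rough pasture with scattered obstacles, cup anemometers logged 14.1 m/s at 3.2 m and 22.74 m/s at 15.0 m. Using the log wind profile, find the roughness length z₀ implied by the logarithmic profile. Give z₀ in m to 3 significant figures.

z₀ ≈ 0.257 m

Log law: V(z) ∝ ln(z/z₀). With r = V₁/V₂ = 14.1/22.74 = 0.62005,
r · ln(z₂/z₀) = ln(z₁/z₀) ⇒ ln z₀ = (ln z₁ − r·ln z₂)/(1 − r)
ln z₀ = (1.16315 − 0.62005×2.70805) / 0.37995 = -1.3580
z₀ = exp(-1.3580) = 0.2572 m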